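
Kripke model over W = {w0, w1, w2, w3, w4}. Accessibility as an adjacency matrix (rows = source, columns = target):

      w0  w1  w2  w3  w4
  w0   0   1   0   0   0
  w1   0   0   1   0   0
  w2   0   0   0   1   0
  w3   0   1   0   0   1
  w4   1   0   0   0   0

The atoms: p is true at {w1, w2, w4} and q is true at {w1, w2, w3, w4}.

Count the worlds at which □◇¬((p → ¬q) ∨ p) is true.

0

w0: successors {w1}; ◇¬((p → ¬q) ∨ p) there: w1:F. ✗
w1: successors {w2}; ◇¬((p → ¬q) ∨ p) there: w2:F. ✗
w2: successors {w3}; ◇¬((p → ¬q) ∨ p) there: w3:F. ✗
w3: successors {w1, w4}; ◇¬((p → ¬q) ∨ p) there: w1:F, w4:F. ✗
w4: successors {w0}; ◇¬((p → ¬q) ∨ p) there: w0:F. ✗
Satisfying worlds: ∅.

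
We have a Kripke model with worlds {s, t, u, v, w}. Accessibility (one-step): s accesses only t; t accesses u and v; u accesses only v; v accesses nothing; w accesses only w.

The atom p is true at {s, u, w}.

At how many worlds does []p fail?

s: successors {t}; p there: t:F. ✗
t: successors {u, v}; p there: u:T, v:F. ✗
u: successors {v}; p there: v:F. ✗
v: no successors, so []p holds vacuously. ✓
w: successors {w}; p there: w:T. ✓
Satisfying worlds: {v, w}.
So []p fails at the other 3 worlds.

3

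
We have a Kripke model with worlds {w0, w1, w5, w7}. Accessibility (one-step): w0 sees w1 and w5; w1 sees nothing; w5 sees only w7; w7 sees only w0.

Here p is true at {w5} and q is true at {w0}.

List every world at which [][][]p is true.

{w1}

w0: successors {w1, w5}; [][]p there: w1:T, w5:F. ✗
w1: no successors, so [][][]p holds vacuously. ✓
w5: successors {w7}; [][]p there: w7:F. ✗
w7: successors {w0}; [][]p there: w0:F. ✗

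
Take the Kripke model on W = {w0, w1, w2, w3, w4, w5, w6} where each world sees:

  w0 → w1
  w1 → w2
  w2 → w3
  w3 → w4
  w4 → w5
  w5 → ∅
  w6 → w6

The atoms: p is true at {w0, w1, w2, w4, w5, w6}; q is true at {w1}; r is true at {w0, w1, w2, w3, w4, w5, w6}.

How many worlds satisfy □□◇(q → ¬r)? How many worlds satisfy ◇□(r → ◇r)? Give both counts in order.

For □□◇(q → ¬r):
w0: successors {w1}; □◇(q → ¬r) there: w1:T. ✓
w1: successors {w2}; □◇(q → ¬r) there: w2:T. ✓
w2: successors {w3}; □◇(q → ¬r) there: w3:T. ✓
w3: successors {w4}; □◇(q → ¬r) there: w4:F. ✗
w4: successors {w5}; □◇(q → ¬r) there: w5:T. ✓
w5: no successors, so □□◇(q → ¬r) holds vacuously. ✓
w6: successors {w6}; □◇(q → ¬r) there: w6:T. ✓
— 6 worlds.
For ◇□(r → ◇r):
w0: successors {w1}; □(r → ◇r) there: w1:T. ✓
w1: successors {w2}; □(r → ◇r) there: w2:T. ✓
w2: successors {w3}; □(r → ◇r) there: w3:T. ✓
w3: successors {w4}; □(r → ◇r) there: w4:F. ✗
w4: successors {w5}; □(r → ◇r) there: w5:T. ✓
w5: no successors, so ◇□(r → ◇r) fails. ✗
w6: successors {w6}; □(r → ◇r) there: w6:T. ✓
— 5 worlds.

6 and 5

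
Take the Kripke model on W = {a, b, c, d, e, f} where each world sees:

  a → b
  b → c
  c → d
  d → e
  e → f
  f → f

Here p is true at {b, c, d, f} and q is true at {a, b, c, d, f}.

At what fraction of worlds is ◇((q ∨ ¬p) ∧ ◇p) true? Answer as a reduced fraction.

5/6

a: successors {b}; (q ∨ ¬p) ∧ ◇p there: b:T. ✓
b: successors {c}; (q ∨ ¬p) ∧ ◇p there: c:T. ✓
c: successors {d}; (q ∨ ¬p) ∧ ◇p there: d:F. ✗
d: successors {e}; (q ∨ ¬p) ∧ ◇p there: e:T. ✓
e: successors {f}; (q ∨ ¬p) ∧ ◇p there: f:T. ✓
f: successors {f}; (q ∨ ¬p) ∧ ◇p there: f:T. ✓
That's 5 of 6 worlds, so 5/6.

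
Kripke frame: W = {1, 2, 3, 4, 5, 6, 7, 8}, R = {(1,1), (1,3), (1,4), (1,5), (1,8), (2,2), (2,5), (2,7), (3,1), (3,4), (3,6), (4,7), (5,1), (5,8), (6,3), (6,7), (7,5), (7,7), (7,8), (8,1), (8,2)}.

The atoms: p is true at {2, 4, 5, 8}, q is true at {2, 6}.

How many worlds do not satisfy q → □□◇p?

1

1: q is F, □□◇p is F. ✓
2: q is T, □□◇p is T. ✓
3: q is F, □□◇p is F. ✓
4: q is F, □□◇p is T. ✓
5: q is F, □□◇p is F. ✓
6: q is T, □□◇p is F. ✗
7: q is F, □□◇p is T. ✓
8: q is F, □□◇p is F. ✓
Satisfying worlds: {1, 2, 3, 4, 5, 7, 8}.
So q → □□◇p fails at the other 1 world.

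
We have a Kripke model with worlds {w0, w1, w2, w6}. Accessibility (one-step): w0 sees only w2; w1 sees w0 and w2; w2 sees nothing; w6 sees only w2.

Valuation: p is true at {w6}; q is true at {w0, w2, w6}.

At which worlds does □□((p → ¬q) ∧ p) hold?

{w0, w2, w6}

w0: successors {w2}; □((p → ¬q) ∧ p) there: w2:T. ✓
w1: successors {w0, w2}; □((p → ¬q) ∧ p) there: w0:F, w2:T. ✗
w2: no successors, so □□((p → ¬q) ∧ p) holds vacuously. ✓
w6: successors {w2}; □((p → ¬q) ∧ p) there: w2:T. ✓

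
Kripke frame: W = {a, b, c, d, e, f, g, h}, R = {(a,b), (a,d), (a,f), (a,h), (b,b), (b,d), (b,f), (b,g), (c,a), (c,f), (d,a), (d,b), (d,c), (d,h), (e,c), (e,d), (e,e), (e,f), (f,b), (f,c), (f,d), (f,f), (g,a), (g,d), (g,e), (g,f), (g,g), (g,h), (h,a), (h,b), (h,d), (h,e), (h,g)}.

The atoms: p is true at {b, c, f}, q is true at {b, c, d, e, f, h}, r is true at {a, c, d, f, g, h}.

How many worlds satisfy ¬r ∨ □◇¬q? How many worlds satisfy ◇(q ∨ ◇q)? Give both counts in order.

2 and 8

For ¬r ∨ □◇¬q:
a: ¬r is F, □◇¬q is F. ✗
b: ¬r is T, □◇¬q is F. ✓
c: ¬r is F, □◇¬q is F. ✗
d: ¬r is F, □◇¬q is F. ✗
e: ¬r is T, □◇¬q is F. ✓
f: ¬r is F, □◇¬q is F. ✗
g: ¬r is F, □◇¬q is F. ✗
h: ¬r is F, □◇¬q is F. ✗
— 2 worlds.
For ◇(q ∨ ◇q):
a: successors {b, d, f, h}; q ∨ ◇q there: b:T, d:T, f:T, h:T. ✓
b: successors {b, d, f, g}; q ∨ ◇q there: b:T, d:T, f:T, g:T. ✓
c: successors {a, f}; q ∨ ◇q there: a:T, f:T. ✓
d: successors {a, b, c, h}; q ∨ ◇q there: a:T, b:T, c:T, h:T. ✓
e: successors {c, d, e, f}; q ∨ ◇q there: c:T, d:T, e:T, f:T. ✓
f: successors {b, c, d, f}; q ∨ ◇q there: b:T, c:T, d:T, f:T. ✓
g: successors {a, d, e, f, g, h}; q ∨ ◇q there: a:T, d:T, e:T, f:T, g:T, h:T. ✓
h: successors {a, b, d, e, g}; q ∨ ◇q there: a:T, b:T, d:T, e:T, g:T. ✓
— 8 worlds.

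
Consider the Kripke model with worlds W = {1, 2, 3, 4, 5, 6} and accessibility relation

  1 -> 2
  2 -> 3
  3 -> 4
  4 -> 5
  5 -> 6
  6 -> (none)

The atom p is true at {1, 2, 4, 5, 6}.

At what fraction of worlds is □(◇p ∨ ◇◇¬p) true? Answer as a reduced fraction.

2/3

1: successors {2}; ◇p ∨ ◇◇¬p there: 2:F. ✗
2: successors {3}; ◇p ∨ ◇◇¬p there: 3:T. ✓
3: successors {4}; ◇p ∨ ◇◇¬p there: 4:T. ✓
4: successors {5}; ◇p ∨ ◇◇¬p there: 5:T. ✓
5: successors {6}; ◇p ∨ ◇◇¬p there: 6:F. ✗
6: no successors, so □(◇p ∨ ◇◇¬p) holds vacuously. ✓
That's 4 of 6 worlds, so 4/6 = 2/3.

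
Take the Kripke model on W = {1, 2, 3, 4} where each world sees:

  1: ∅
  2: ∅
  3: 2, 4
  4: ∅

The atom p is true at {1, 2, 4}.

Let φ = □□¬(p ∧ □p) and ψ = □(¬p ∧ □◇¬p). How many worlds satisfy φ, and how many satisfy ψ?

4 and 3

For □□¬(p ∧ □p):
1: no successors, so □□¬(p ∧ □p) holds vacuously. ✓
2: no successors, so □□¬(p ∧ □p) holds vacuously. ✓
3: successors {2, 4}; □¬(p ∧ □p) there: 2:T, 4:T. ✓
4: no successors, so □□¬(p ∧ □p) holds vacuously. ✓
— 4 worlds.
For □(¬p ∧ □◇¬p):
1: no successors, so □(¬p ∧ □◇¬p) holds vacuously. ✓
2: no successors, so □(¬p ∧ □◇¬p) holds vacuously. ✓
3: successors {2, 4}; ¬p ∧ □◇¬p there: 2:F, 4:F. ✗
4: no successors, so □(¬p ∧ □◇¬p) holds vacuously. ✓
— 3 worlds.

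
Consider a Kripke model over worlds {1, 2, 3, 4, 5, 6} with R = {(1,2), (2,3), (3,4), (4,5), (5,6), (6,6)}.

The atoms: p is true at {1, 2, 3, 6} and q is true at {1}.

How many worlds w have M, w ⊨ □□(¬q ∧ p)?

1: successors {2}; □(¬q ∧ p) there: 2:T. ✓
2: successors {3}; □(¬q ∧ p) there: 3:F. ✗
3: successors {4}; □(¬q ∧ p) there: 4:F. ✗
4: successors {5}; □(¬q ∧ p) there: 5:T. ✓
5: successors {6}; □(¬q ∧ p) there: 6:T. ✓
6: successors {6}; □(¬q ∧ p) there: 6:T. ✓
Satisfying worlds: {1, 4, 5, 6}.

4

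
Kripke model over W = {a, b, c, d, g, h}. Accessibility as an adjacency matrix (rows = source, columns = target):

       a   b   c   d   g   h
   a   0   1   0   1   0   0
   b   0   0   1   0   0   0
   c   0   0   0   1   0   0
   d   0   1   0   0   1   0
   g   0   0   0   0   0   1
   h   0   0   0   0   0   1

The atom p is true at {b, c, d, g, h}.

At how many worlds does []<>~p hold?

0

a: successors {b, d}; <>~p there: b:F, d:F. ✗
b: successors {c}; <>~p there: c:F. ✗
c: successors {d}; <>~p there: d:F. ✗
d: successors {b, g}; <>~p there: b:F, g:F. ✗
g: successors {h}; <>~p there: h:F. ✗
h: successors {h}; <>~p there: h:F. ✗
Satisfying worlds: ∅.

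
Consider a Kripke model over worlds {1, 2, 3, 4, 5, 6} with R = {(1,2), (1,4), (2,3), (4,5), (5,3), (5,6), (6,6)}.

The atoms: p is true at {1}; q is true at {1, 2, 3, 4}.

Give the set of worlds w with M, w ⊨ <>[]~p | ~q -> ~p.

1: <>[]~p | ~q is T, ~p is F. ✗
2: <>[]~p | ~q is T, ~p is T. ✓
3: <>[]~p | ~q is F, ~p is T. ✓
4: <>[]~p | ~q is T, ~p is T. ✓
5: <>[]~p | ~q is T, ~p is T. ✓
6: <>[]~p | ~q is T, ~p is T. ✓

{2, 3, 4, 5, 6}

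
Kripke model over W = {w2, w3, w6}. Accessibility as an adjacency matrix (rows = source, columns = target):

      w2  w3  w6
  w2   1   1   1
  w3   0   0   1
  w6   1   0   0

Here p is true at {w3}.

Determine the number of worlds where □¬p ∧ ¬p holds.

1

w2: □¬p is F, ¬p is T. ✗
w3: □¬p is T, ¬p is F. ✗
w6: □¬p is T, ¬p is T. ✓
Satisfying worlds: {w6}.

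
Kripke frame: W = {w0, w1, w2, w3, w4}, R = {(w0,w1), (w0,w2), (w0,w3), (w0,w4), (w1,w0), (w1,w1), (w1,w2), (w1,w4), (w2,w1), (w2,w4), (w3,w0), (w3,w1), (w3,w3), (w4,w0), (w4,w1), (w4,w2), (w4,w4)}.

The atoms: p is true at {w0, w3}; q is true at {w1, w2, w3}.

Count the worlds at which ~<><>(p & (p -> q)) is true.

w0: <><>(p & (p -> q)) is T. ✗
w1: <><>(p & (p -> q)) is T. ✗
w2: <><>(p & (p -> q)) is F. ✓
w3: <><>(p & (p -> q)) is T. ✗
w4: <><>(p & (p -> q)) is T. ✗
Satisfying worlds: {w2}.

1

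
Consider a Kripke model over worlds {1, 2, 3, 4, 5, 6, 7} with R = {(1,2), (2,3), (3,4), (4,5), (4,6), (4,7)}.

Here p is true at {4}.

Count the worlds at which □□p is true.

1: successors {2}; □p there: 2:F. ✗
2: successors {3}; □p there: 3:T. ✓
3: successors {4}; □p there: 4:F. ✗
4: successors {5, 6, 7}; □p there: 5:T, 6:T, 7:T. ✓
5: no successors, so □□p holds vacuously. ✓
6: no successors, so □□p holds vacuously. ✓
7: no successors, so □□p holds vacuously. ✓
Satisfying worlds: {2, 4, 5, 6, 7}.

5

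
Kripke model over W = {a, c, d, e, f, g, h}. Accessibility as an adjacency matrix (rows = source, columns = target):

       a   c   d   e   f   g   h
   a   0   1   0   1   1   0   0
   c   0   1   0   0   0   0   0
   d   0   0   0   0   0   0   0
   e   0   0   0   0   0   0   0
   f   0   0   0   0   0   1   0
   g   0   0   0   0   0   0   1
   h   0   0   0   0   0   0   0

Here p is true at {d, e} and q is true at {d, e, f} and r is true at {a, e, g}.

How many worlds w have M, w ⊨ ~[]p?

4

a: []p is F. ✓
c: []p is F. ✓
d: []p is T. ✗
e: []p is T. ✗
f: []p is F. ✓
g: []p is F. ✓
h: []p is T. ✗
Satisfying worlds: {a, c, f, g}.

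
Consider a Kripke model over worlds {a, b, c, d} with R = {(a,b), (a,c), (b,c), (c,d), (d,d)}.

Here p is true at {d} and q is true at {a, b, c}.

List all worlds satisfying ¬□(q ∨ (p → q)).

a: □(q ∨ (p → q)) is T. ✗
b: □(q ∨ (p → q)) is T. ✗
c: □(q ∨ (p → q)) is F. ✓
d: □(q ∨ (p → q)) is F. ✓

{c, d}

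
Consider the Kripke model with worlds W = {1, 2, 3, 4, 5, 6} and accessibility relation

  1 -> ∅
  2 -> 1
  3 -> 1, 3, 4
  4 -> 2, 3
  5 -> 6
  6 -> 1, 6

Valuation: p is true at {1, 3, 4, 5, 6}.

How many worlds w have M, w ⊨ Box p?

5

1: no successors, so Box p holds vacuously. ✓
2: successors {1}; p there: 1:T. ✓
3: successors {1, 3, 4}; p there: 1:T, 3:T, 4:T. ✓
4: successors {2, 3}; p there: 2:F, 3:T. ✗
5: successors {6}; p there: 6:T. ✓
6: successors {1, 6}; p there: 1:T, 6:T. ✓
Satisfying worlds: {1, 2, 3, 5, 6}.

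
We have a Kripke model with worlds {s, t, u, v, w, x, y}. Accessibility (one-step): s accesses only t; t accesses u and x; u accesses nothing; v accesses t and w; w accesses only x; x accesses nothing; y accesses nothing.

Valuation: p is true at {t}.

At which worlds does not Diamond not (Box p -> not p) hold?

{s, t, u, v, w, x, y}

s: Diamond not (Box p -> not p) is F. ✓
t: Diamond not (Box p -> not p) is F. ✓
u: Diamond not (Box p -> not p) is F. ✓
v: Diamond not (Box p -> not p) is F. ✓
w: Diamond not (Box p -> not p) is F. ✓
x: Diamond not (Box p -> not p) is F. ✓
y: Diamond not (Box p -> not p) is F. ✓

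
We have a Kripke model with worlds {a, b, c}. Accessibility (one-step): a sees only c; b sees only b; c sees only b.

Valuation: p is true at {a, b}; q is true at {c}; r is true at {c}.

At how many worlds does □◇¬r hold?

3

a: successors {c}; ◇¬r there: c:T. ✓
b: successors {b}; ◇¬r there: b:T. ✓
c: successors {b}; ◇¬r there: b:T. ✓
Satisfying worlds: {a, b, c}.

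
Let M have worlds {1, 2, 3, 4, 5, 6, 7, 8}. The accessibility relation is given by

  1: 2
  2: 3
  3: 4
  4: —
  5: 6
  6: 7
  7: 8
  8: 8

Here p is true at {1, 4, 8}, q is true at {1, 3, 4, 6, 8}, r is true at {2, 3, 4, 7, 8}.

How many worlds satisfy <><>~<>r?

1

1: successors {2}; <>~<>r there: 2:F. ✗
2: successors {3}; <>~<>r there: 3:T. ✓
3: successors {4}; <>~<>r there: 4:F. ✗
4: no successors, so <><>~<>r fails. ✗
5: successors {6}; <>~<>r there: 6:F. ✗
6: successors {7}; <>~<>r there: 7:F. ✗
7: successors {8}; <>~<>r there: 8:F. ✗
8: successors {8}; <>~<>r there: 8:F. ✗
Satisfying worlds: {2}.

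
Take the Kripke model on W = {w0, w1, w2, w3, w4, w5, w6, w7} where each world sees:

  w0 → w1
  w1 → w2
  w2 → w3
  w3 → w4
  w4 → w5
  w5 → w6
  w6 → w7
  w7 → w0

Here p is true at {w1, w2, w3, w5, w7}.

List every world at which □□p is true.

w0: successors {w1}; □p there: w1:T. ✓
w1: successors {w2}; □p there: w2:T. ✓
w2: successors {w3}; □p there: w3:F. ✗
w3: successors {w4}; □p there: w4:T. ✓
w4: successors {w5}; □p there: w5:F. ✗
w5: successors {w6}; □p there: w6:T. ✓
w6: successors {w7}; □p there: w7:F. ✗
w7: successors {w0}; □p there: w0:T. ✓

{w0, w1, w3, w5, w7}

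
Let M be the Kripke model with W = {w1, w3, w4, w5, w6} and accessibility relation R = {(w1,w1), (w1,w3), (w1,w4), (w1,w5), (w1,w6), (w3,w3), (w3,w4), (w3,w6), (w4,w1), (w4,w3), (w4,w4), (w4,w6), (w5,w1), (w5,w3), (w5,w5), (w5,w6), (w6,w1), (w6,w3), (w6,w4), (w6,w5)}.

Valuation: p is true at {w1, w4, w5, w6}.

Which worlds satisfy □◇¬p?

w1: successors {w1, w3, w4, w5, w6}; ◇¬p there: w1:T, w3:T, w4:T, w5:T, w6:T. ✓
w3: successors {w3, w4, w6}; ◇¬p there: w3:T, w4:T, w6:T. ✓
w4: successors {w1, w3, w4, w6}; ◇¬p there: w1:T, w3:T, w4:T, w6:T. ✓
w5: successors {w1, w3, w5, w6}; ◇¬p there: w1:T, w3:T, w5:T, w6:T. ✓
w6: successors {w1, w3, w4, w5}; ◇¬p there: w1:T, w3:T, w4:T, w5:T. ✓

{w1, w3, w4, w5, w6}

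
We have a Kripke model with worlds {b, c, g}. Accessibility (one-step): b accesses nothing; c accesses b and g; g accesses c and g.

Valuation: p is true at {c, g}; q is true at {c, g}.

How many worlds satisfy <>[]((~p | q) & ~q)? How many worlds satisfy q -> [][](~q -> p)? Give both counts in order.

1 and 2

For <>[]((~p | q) & ~q):
b: no successors, so <>[]((~p | q) & ~q) fails. ✗
c: successors {b, g}; []((~p | q) & ~q) there: b:T, g:F. ✓
g: successors {c, g}; []((~p | q) & ~q) there: c:F, g:F. ✗
— 1 world.
For q -> [][](~q -> p):
b: q is F, [][](~q -> p) is T. ✓
c: q is T, [][](~q -> p) is T. ✓
g: q is T, [][](~q -> p) is F. ✗
— 2 worlds.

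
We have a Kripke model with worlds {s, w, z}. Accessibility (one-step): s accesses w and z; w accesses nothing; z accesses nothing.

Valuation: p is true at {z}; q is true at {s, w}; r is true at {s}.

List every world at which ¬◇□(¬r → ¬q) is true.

{w, z}

s: ◇□(¬r → ¬q) is T. ✗
w: ◇□(¬r → ¬q) is F. ✓
z: ◇□(¬r → ¬q) is F. ✓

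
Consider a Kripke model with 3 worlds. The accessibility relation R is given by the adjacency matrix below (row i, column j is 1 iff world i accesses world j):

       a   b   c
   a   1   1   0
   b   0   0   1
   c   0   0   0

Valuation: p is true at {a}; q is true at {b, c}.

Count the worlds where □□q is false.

a: successors {a, b}; □q there: a:F, b:T. ✗
b: successors {c}; □q there: c:T. ✓
c: no successors, so □□q holds vacuously. ✓
Satisfying worlds: {b, c}.
So □□q fails at the other 1 world.

1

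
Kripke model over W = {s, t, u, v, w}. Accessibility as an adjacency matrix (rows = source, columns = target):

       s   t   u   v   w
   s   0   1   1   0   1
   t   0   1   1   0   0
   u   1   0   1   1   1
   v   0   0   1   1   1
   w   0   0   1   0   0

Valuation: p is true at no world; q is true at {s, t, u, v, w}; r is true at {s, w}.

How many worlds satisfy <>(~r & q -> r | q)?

s: successors {t, u, w}; ~r & q -> r | q there: t:T, u:T, w:T. ✓
t: successors {t, u}; ~r & q -> r | q there: t:T, u:T. ✓
u: successors {s, u, v, w}; ~r & q -> r | q there: s:T, u:T, v:T, w:T. ✓
v: successors {u, v, w}; ~r & q -> r | q there: u:T, v:T, w:T. ✓
w: successors {u}; ~r & q -> r | q there: u:T. ✓
Satisfying worlds: {s, t, u, v, w}.

5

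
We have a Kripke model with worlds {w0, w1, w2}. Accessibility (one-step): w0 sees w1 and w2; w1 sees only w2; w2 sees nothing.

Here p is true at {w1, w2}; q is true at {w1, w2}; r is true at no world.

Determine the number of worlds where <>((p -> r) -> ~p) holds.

w0: successors {w1, w2}; (p -> r) -> ~p there: w1:T, w2:T. ✓
w1: successors {w2}; (p -> r) -> ~p there: w2:T. ✓
w2: no successors, so <>((p -> r) -> ~p) fails. ✗
Satisfying worlds: {w0, w1}.

2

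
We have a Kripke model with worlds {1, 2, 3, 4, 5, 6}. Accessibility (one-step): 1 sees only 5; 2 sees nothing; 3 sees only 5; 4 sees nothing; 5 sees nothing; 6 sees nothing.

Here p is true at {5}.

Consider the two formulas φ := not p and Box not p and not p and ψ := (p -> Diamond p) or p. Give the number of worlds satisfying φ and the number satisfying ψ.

For not p and Box not p and not p:
1: not p and Box not p is F, not p is T. ✗
2: not p and Box not p is T, not p is T. ✓
3: not p and Box not p is F, not p is T. ✗
4: not p and Box not p is T, not p is T. ✓
5: not p and Box not p is F, not p is F. ✗
6: not p and Box not p is T, not p is T. ✓
— 3 worlds.
For (p -> Diamond p) or p:
1: p -> Diamond p is T, p is F. ✓
2: p -> Diamond p is T, p is F. ✓
3: p -> Diamond p is T, p is F. ✓
4: p -> Diamond p is T, p is F. ✓
5: p -> Diamond p is F, p is T. ✓
6: p -> Diamond p is T, p is F. ✓
— 6 worlds.

3 and 6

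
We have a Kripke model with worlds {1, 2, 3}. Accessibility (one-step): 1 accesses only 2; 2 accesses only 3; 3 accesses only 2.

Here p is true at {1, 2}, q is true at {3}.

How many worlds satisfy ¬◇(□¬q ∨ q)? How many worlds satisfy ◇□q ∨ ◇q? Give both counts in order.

For ¬◇(□¬q ∨ q):
1: ◇(□¬q ∨ q) is F. ✓
2: ◇(□¬q ∨ q) is T. ✗
3: ◇(□¬q ∨ q) is F. ✓
— 2 worlds.
For ◇□q ∨ ◇q:
1: ◇□q is T, ◇q is F. ✓
2: ◇□q is F, ◇q is T. ✓
3: ◇□q is T, ◇q is F. ✓
— 3 worlds.

2 and 3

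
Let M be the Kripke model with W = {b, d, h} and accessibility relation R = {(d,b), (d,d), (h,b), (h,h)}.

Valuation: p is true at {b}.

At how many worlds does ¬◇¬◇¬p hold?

1

b: ◇¬◇¬p is F. ✓
d: ◇¬◇¬p is T. ✗
h: ◇¬◇¬p is T. ✗
Satisfying worlds: {b}.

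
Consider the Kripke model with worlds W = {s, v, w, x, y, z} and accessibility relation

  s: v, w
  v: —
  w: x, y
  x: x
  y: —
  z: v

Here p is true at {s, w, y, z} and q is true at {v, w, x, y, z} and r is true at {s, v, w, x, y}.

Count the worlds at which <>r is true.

4

s: successors {v, w}; r there: v:T, w:T. ✓
v: no successors, so <>r fails. ✗
w: successors {x, y}; r there: x:T, y:T. ✓
x: successors {x}; r there: x:T. ✓
y: no successors, so <>r fails. ✗
z: successors {v}; r there: v:T. ✓
Satisfying worlds: {s, w, x, z}.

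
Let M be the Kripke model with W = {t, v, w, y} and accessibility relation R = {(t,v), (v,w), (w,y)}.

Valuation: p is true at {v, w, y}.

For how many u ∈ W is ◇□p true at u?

t: successors {v}; □p there: v:T. ✓
v: successors {w}; □p there: w:T. ✓
w: successors {y}; □p there: y:T. ✓
y: no successors, so ◇□p fails. ✗
Satisfying worlds: {t, v, w}.

3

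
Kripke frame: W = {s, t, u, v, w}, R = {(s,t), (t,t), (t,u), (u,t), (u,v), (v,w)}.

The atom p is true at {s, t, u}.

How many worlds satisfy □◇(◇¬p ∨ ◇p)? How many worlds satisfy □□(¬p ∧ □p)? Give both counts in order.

3 and 2

For □◇(◇¬p ∨ ◇p):
s: successors {t}; ◇(◇¬p ∨ ◇p) there: t:T. ✓
t: successors {t, u}; ◇(◇¬p ∨ ◇p) there: t:T, u:T. ✓
u: successors {t, v}; ◇(◇¬p ∨ ◇p) there: t:T, v:F. ✗
v: successors {w}; ◇(◇¬p ∨ ◇p) there: w:F. ✗
w: no successors, so □◇(◇¬p ∨ ◇p) holds vacuously. ✓
— 3 worlds.
For □□(¬p ∧ □p):
s: successors {t}; □(¬p ∧ □p) there: t:F. ✗
t: successors {t, u}; □(¬p ∧ □p) there: t:F, u:F. ✗
u: successors {t, v}; □(¬p ∧ □p) there: t:F, v:T. ✗
v: successors {w}; □(¬p ∧ □p) there: w:T. ✓
w: no successors, so □□(¬p ∧ □p) holds vacuously. ✓
— 2 worlds.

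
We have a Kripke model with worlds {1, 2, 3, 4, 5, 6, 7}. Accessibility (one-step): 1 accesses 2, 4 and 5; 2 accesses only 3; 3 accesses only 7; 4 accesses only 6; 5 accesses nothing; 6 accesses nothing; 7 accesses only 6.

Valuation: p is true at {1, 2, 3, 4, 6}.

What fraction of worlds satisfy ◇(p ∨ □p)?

1: successors {2, 4, 5}; p ∨ □p there: 2:T, 4:T, 5:T. ✓
2: successors {3}; p ∨ □p there: 3:T. ✓
3: successors {7}; p ∨ □p there: 7:T. ✓
4: successors {6}; p ∨ □p there: 6:T. ✓
5: no successors, so ◇(p ∨ □p) fails. ✗
6: no successors, so ◇(p ∨ □p) fails. ✗
7: successors {6}; p ∨ □p there: 6:T. ✓
That's 5 of 7 worlds, so 5/7.

5/7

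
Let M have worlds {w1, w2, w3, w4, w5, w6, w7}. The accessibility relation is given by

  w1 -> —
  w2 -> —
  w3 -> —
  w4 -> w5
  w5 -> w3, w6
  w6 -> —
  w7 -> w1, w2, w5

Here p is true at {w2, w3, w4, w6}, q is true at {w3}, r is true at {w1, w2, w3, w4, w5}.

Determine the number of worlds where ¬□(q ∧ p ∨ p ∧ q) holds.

w1: □(q ∧ p ∨ p ∧ q) is T. ✗
w2: □(q ∧ p ∨ p ∧ q) is T. ✗
w3: □(q ∧ p ∨ p ∧ q) is T. ✗
w4: □(q ∧ p ∨ p ∧ q) is F. ✓
w5: □(q ∧ p ∨ p ∧ q) is F. ✓
w6: □(q ∧ p ∨ p ∧ q) is T. ✗
w7: □(q ∧ p ∨ p ∧ q) is F. ✓
Satisfying worlds: {w4, w5, w7}.

3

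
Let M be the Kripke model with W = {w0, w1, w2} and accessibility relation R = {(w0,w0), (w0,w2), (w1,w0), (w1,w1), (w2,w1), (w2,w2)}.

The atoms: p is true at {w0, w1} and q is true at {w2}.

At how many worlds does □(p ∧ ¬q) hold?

1

w0: successors {w0, w2}; p ∧ ¬q there: w0:T, w2:F. ✗
w1: successors {w0, w1}; p ∧ ¬q there: w0:T, w1:T. ✓
w2: successors {w1, w2}; p ∧ ¬q there: w1:T, w2:F. ✗
Satisfying worlds: {w1}.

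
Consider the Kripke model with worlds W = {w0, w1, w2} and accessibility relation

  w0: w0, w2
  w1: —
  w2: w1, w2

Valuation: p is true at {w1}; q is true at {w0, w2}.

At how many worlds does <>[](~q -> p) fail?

w0: successors {w0, w2}; [](~q -> p) there: w0:T, w2:T. ✓
w1: no successors, so <>[](~q -> p) fails. ✗
w2: successors {w1, w2}; [](~q -> p) there: w1:T, w2:T. ✓
Satisfying worlds: {w0, w2}.
So <>[](~q -> p) fails at the other 1 world.

1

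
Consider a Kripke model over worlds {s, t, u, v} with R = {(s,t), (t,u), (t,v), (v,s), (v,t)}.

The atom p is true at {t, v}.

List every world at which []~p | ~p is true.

{s, u}

s: []~p is F, ~p is T. ✓
t: []~p is F, ~p is F. ✗
u: []~p is T, ~p is T. ✓
v: []~p is F, ~p is F. ✗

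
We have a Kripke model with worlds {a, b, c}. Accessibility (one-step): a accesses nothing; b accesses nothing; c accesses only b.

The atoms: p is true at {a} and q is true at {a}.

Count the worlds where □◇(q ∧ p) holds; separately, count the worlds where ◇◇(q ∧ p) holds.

2 and 0

For □◇(q ∧ p):
a: no successors, so □◇(q ∧ p) holds vacuously. ✓
b: no successors, so □◇(q ∧ p) holds vacuously. ✓
c: successors {b}; ◇(q ∧ p) there: b:F. ✗
— 2 worlds.
For ◇◇(q ∧ p):
a: no successors, so ◇◇(q ∧ p) fails. ✗
b: no successors, so ◇◇(q ∧ p) fails. ✗
c: successors {b}; ◇(q ∧ p) there: b:F. ✗
— 0 worlds.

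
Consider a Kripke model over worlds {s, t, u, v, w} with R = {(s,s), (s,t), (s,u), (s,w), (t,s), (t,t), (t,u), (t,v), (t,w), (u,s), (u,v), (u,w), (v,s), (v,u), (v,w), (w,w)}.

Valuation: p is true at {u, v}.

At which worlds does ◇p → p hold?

s: ◇p is T, p is F. ✗
t: ◇p is T, p is F. ✗
u: ◇p is T, p is T. ✓
v: ◇p is T, p is T. ✓
w: ◇p is F, p is F. ✓

{u, v, w}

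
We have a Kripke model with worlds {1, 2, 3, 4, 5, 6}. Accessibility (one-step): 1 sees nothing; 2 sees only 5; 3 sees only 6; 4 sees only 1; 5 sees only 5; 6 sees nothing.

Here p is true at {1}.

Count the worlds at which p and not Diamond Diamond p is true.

1

1: p is T, not Diamond Diamond p is T. ✓
2: p is F, not Diamond Diamond p is T. ✗
3: p is F, not Diamond Diamond p is T. ✗
4: p is F, not Diamond Diamond p is T. ✗
5: p is F, not Diamond Diamond p is T. ✗
6: p is F, not Diamond Diamond p is T. ✗
Satisfying worlds: {1}.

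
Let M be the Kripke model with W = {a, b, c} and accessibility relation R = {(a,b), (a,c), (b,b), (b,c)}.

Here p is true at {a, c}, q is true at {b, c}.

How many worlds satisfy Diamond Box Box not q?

2

a: successors {b, c}; Box Box not q there: b:F, c:T. ✓
b: successors {b, c}; Box Box not q there: b:F, c:T. ✓
c: no successors, so Diamond Box Box not q fails. ✗
Satisfying worlds: {a, b}.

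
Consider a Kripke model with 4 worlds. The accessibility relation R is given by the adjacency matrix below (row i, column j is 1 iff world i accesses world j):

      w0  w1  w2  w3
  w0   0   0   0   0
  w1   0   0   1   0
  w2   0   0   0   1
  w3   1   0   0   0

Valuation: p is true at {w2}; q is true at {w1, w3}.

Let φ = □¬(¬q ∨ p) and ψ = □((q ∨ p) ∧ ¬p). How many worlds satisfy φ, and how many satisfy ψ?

2 and 2

For □¬(¬q ∨ p):
w0: no successors, so □¬(¬q ∨ p) holds vacuously. ✓
w1: successors {w2}; ¬(¬q ∨ p) there: w2:F. ✗
w2: successors {w3}; ¬(¬q ∨ p) there: w3:T. ✓
w3: successors {w0}; ¬(¬q ∨ p) there: w0:F. ✗
— 2 worlds.
For □((q ∨ p) ∧ ¬p):
w0: no successors, so □((q ∨ p) ∧ ¬p) holds vacuously. ✓
w1: successors {w2}; (q ∨ p) ∧ ¬p there: w2:F. ✗
w2: successors {w3}; (q ∨ p) ∧ ¬p there: w3:T. ✓
w3: successors {w0}; (q ∨ p) ∧ ¬p there: w0:F. ✗
— 2 worlds.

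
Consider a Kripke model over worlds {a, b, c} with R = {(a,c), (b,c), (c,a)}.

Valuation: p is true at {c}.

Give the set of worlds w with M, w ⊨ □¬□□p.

a: successors {c}; ¬□□p there: c:F. ✗
b: successors {c}; ¬□□p there: c:F. ✗
c: successors {a}; ¬□□p there: a:T. ✓

{c}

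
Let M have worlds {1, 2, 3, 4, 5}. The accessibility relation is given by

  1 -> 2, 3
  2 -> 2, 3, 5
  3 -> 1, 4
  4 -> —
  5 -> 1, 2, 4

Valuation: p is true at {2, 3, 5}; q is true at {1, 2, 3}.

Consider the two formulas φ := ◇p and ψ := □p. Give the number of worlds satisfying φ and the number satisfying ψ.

3 and 3

For ◇p:
1: successors {2, 3}; p there: 2:T, 3:T. ✓
2: successors {2, 3, 5}; p there: 2:T, 3:T, 5:T. ✓
3: successors {1, 4}; p there: 1:F, 4:F. ✗
4: no successors, so ◇p fails. ✗
5: successors {1, 2, 4}; p there: 1:F, 2:T, 4:F. ✓
— 3 worlds.
For □p:
1: successors {2, 3}; p there: 2:T, 3:T. ✓
2: successors {2, 3, 5}; p there: 2:T, 3:T, 5:T. ✓
3: successors {1, 4}; p there: 1:F, 4:F. ✗
4: no successors, so □p holds vacuously. ✓
5: successors {1, 2, 4}; p there: 1:F, 2:T, 4:F. ✗
— 3 worlds.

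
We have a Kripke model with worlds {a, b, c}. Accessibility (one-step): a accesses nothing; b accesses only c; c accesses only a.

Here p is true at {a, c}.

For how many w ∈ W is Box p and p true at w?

2

a: Box p is T, p is T. ✓
b: Box p is T, p is F. ✗
c: Box p is T, p is T. ✓
Satisfying worlds: {a, c}.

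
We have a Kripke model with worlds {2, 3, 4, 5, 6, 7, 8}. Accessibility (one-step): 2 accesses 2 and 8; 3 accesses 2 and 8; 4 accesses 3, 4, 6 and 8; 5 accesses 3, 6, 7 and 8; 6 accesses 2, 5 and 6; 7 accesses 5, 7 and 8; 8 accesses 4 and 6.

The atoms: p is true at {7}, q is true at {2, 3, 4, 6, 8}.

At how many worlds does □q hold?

2: successors {2, 8}; q there: 2:T, 8:T. ✓
3: successors {2, 8}; q there: 2:T, 8:T. ✓
4: successors {3, 4, 6, 8}; q there: 3:T, 4:T, 6:T, 8:T. ✓
5: successors {3, 6, 7, 8}; q there: 3:T, 6:T, 7:F, 8:T. ✗
6: successors {2, 5, 6}; q there: 2:T, 5:F, 6:T. ✗
7: successors {5, 7, 8}; q there: 5:F, 7:F, 8:T. ✗
8: successors {4, 6}; q there: 4:T, 6:T. ✓
Satisfying worlds: {2, 3, 4, 8}.

4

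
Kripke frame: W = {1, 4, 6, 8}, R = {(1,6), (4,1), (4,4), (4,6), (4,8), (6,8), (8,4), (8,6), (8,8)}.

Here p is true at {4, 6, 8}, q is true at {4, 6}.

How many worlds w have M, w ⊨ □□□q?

0

1: successors {6}; □□q there: 6:F. ✗
4: successors {1, 4, 6, 8}; □□q there: 1:F, 4:F, 6:F, 8:F. ✗
6: successors {8}; □□q there: 8:F. ✗
8: successors {4, 6, 8}; □□q there: 4:F, 6:F, 8:F. ✗
Satisfying worlds: ∅.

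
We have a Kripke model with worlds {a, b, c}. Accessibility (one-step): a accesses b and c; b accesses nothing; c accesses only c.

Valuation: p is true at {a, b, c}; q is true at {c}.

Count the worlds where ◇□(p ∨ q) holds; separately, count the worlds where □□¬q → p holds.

2 and 3

For ◇□(p ∨ q):
a: successors {b, c}; □(p ∨ q) there: b:T, c:T. ✓
b: no successors, so ◇□(p ∨ q) fails. ✗
c: successors {c}; □(p ∨ q) there: c:T. ✓
— 2 worlds.
For □□¬q → p:
a: □□¬q is F, p is T. ✓
b: □□¬q is T, p is T. ✓
c: □□¬q is F, p is T. ✓
— 3 worlds.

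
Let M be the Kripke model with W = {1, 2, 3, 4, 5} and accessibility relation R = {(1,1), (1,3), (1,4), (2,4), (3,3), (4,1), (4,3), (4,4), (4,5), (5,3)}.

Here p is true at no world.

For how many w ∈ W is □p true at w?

0

1: successors {1, 3, 4}; p there: 1:F, 3:F, 4:F. ✗
2: successors {4}; p there: 4:F. ✗
3: successors {3}; p there: 3:F. ✗
4: successors {1, 3, 4, 5}; p there: 1:F, 3:F, 4:F, 5:F. ✗
5: successors {3}; p there: 3:F. ✗
Satisfying worlds: ∅.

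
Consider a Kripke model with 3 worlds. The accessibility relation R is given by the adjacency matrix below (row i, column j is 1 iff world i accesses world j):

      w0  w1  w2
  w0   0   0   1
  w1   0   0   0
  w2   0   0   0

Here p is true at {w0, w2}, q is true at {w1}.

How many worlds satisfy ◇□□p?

w0: successors {w2}; □□p there: w2:T. ✓
w1: no successors, so ◇□□p fails. ✗
w2: no successors, so ◇□□p fails. ✗
Satisfying worlds: {w0}.

1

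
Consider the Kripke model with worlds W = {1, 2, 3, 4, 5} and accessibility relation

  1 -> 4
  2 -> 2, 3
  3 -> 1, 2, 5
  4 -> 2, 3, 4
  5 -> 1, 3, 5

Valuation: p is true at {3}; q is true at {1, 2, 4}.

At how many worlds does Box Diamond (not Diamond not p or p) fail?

4

1: successors {4}; Diamond (not Diamond not p or p) there: 4:T. ✓
2: successors {2, 3}; Diamond (not Diamond not p or p) there: 2:T, 3:F. ✗
3: successors {1, 2, 5}; Diamond (not Diamond not p or p) there: 1:F, 2:T, 5:T. ✗
4: successors {2, 3, 4}; Diamond (not Diamond not p or p) there: 2:T, 3:F, 4:T. ✗
5: successors {1, 3, 5}; Diamond (not Diamond not p or p) there: 1:F, 3:F, 5:T. ✗
Satisfying worlds: {1}.
So Box Diamond (not Diamond not p or p) fails at the other 4 worlds.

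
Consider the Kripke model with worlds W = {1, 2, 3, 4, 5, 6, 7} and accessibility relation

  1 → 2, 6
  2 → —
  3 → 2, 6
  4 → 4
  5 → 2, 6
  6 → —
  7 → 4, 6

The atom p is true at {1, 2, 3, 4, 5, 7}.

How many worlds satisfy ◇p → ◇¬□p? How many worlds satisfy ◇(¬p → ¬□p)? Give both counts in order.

2 and 5

For ◇p → ◇¬□p:
1: ◇p is T, ◇¬□p is F. ✗
2: ◇p is F, ◇¬□p is F. ✓
3: ◇p is T, ◇¬□p is F. ✗
4: ◇p is T, ◇¬□p is F. ✗
5: ◇p is T, ◇¬□p is F. ✗
6: ◇p is F, ◇¬□p is F. ✓
7: ◇p is T, ◇¬□p is F. ✗
— 2 worlds.
For ◇(¬p → ¬□p):
1: successors {2, 6}; ¬p → ¬□p there: 2:T, 6:F. ✓
2: no successors, so ◇(¬p → ¬□p) fails. ✗
3: successors {2, 6}; ¬p → ¬□p there: 2:T, 6:F. ✓
4: successors {4}; ¬p → ¬□p there: 4:T. ✓
5: successors {2, 6}; ¬p → ¬□p there: 2:T, 6:F. ✓
6: no successors, so ◇(¬p → ¬□p) fails. ✗
7: successors {4, 6}; ¬p → ¬□p there: 4:T, 6:F. ✓
— 5 worlds.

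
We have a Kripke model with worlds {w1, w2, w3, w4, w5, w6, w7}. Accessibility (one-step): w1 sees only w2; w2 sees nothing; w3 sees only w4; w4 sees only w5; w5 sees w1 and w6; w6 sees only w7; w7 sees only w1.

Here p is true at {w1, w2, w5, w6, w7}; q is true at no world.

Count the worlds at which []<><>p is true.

4

w1: successors {w2}; <><>p there: w2:F. ✗
w2: no successors, so []<><>p holds vacuously. ✓
w3: successors {w4}; <><>p there: w4:T. ✓
w4: successors {w5}; <><>p there: w5:T. ✓
w5: successors {w1, w6}; <><>p there: w1:F, w6:T. ✗
w6: successors {w7}; <><>p there: w7:T. ✓
w7: successors {w1}; <><>p there: w1:F. ✗
Satisfying worlds: {w2, w3, w4, w6}.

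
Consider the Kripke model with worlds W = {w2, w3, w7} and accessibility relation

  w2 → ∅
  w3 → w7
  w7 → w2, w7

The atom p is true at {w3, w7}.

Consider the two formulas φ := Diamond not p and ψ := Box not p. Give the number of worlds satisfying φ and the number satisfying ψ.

1 and 1

For Diamond not p:
w2: no successors, so Diamond not p fails. ✗
w3: successors {w7}; not p there: w7:F. ✗
w7: successors {w2, w7}; not p there: w2:T, w7:F. ✓
— 1 world.
For Box not p:
w2: no successors, so Box not p holds vacuously. ✓
w3: successors {w7}; not p there: w7:F. ✗
w7: successors {w2, w7}; not p there: w2:T, w7:F. ✗
— 1 world.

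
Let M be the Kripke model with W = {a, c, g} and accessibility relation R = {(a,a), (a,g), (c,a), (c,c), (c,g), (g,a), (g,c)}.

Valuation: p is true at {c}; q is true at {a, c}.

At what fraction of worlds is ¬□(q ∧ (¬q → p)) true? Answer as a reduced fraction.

2/3

a: □(q ∧ (¬q → p)) is F. ✓
c: □(q ∧ (¬q → p)) is F. ✓
g: □(q ∧ (¬q → p)) is T. ✗
That's 2 of 3 worlds, so 2/3.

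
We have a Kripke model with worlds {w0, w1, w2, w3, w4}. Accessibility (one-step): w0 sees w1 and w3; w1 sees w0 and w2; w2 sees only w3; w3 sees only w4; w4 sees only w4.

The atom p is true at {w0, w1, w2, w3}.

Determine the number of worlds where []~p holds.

w0: successors {w1, w3}; ~p there: w1:F, w3:F. ✗
w1: successors {w0, w2}; ~p there: w0:F, w2:F. ✗
w2: successors {w3}; ~p there: w3:F. ✗
w3: successors {w4}; ~p there: w4:T. ✓
w4: successors {w4}; ~p there: w4:T. ✓
Satisfying worlds: {w3, w4}.

2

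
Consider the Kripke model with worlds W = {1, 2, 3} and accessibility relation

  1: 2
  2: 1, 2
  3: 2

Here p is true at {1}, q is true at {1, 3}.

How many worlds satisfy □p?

1: successors {2}; p there: 2:F. ✗
2: successors {1, 2}; p there: 1:T, 2:F. ✗
3: successors {2}; p there: 2:F. ✗
Satisfying worlds: ∅.

0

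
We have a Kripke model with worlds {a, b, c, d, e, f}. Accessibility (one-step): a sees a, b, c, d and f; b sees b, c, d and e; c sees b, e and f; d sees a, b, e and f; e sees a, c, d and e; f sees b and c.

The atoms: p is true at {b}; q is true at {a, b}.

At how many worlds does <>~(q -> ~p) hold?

a: successors {a, b, c, d, f}; ~(q -> ~p) there: a:F, b:T, c:F, d:F, f:F. ✓
b: successors {b, c, d, e}; ~(q -> ~p) there: b:T, c:F, d:F, e:F. ✓
c: successors {b, e, f}; ~(q -> ~p) there: b:T, e:F, f:F. ✓
d: successors {a, b, e, f}; ~(q -> ~p) there: a:F, b:T, e:F, f:F. ✓
e: successors {a, c, d, e}; ~(q -> ~p) there: a:F, c:F, d:F, e:F. ✗
f: successors {b, c}; ~(q -> ~p) there: b:T, c:F. ✓
Satisfying worlds: {a, b, c, d, f}.

5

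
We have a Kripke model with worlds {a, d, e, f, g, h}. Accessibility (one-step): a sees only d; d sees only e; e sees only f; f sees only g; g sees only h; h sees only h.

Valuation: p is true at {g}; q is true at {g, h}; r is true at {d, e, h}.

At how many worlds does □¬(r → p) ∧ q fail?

4

a: □¬(r → p) is T, q is F. ✗
d: □¬(r → p) is T, q is F. ✗
e: □¬(r → p) is F, q is F. ✗
f: □¬(r → p) is F, q is F. ✗
g: □¬(r → p) is T, q is T. ✓
h: □¬(r → p) is T, q is T. ✓
Satisfying worlds: {g, h}.
So □¬(r → p) ∧ q fails at the other 4 worlds.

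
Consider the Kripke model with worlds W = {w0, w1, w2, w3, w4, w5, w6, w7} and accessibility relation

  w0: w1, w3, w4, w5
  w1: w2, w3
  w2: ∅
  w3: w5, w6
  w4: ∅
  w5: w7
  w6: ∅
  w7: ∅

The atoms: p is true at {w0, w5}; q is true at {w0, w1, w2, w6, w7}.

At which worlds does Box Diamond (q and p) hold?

{w2, w4, w6, w7}

w0: successors {w1, w3, w4, w5}; Diamond (q and p) there: w1:F, w3:F, w4:F, w5:F. ✗
w1: successors {w2, w3}; Diamond (q and p) there: w2:F, w3:F. ✗
w2: no successors, so Box Diamond (q and p) holds vacuously. ✓
w3: successors {w5, w6}; Diamond (q and p) there: w5:F, w6:F. ✗
w4: no successors, so Box Diamond (q and p) holds vacuously. ✓
w5: successors {w7}; Diamond (q and p) there: w7:F. ✗
w6: no successors, so Box Diamond (q and p) holds vacuously. ✓
w7: no successors, so Box Diamond (q and p) holds vacuously. ✓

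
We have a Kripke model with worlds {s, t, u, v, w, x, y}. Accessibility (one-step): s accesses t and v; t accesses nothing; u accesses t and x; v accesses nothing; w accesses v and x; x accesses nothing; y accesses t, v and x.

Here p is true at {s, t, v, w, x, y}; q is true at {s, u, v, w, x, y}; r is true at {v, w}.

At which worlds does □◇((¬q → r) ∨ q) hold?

{t, v, x}

s: successors {t, v}; ◇((¬q → r) ∨ q) there: t:F, v:F. ✗
t: no successors, so □◇((¬q → r) ∨ q) holds vacuously. ✓
u: successors {t, x}; ◇((¬q → r) ∨ q) there: t:F, x:F. ✗
v: no successors, so □◇((¬q → r) ∨ q) holds vacuously. ✓
w: successors {v, x}; ◇((¬q → r) ∨ q) there: v:F, x:F. ✗
x: no successors, so □◇((¬q → r) ∨ q) holds vacuously. ✓
y: successors {t, v, x}; ◇((¬q → r) ∨ q) there: t:F, v:F, x:F. ✗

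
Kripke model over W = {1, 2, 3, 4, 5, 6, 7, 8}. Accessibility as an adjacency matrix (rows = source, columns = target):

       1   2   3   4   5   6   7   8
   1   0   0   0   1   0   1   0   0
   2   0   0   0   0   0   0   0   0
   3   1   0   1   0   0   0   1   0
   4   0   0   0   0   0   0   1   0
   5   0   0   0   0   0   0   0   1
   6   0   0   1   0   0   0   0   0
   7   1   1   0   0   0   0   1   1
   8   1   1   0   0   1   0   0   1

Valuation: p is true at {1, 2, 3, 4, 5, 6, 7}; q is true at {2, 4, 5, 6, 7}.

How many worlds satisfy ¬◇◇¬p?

1: ◇◇¬p is F. ✓
2: ◇◇¬p is F. ✓
3: ◇◇¬p is T. ✗
4: ◇◇¬p is T. ✗
5: ◇◇¬p is T. ✗
6: ◇◇¬p is F. ✓
7: ◇◇¬p is T. ✗
8: ◇◇¬p is T. ✗
Satisfying worlds: {1, 2, 6}.

3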